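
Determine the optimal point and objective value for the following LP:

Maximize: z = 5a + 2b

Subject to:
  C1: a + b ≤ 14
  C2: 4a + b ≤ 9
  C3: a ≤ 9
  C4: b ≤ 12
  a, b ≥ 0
Each vertex is the intersection of two constraint boundaries that also satisfies all remaining constraints:
  a = 0 and b = 0 → (0, 0)
  4a + b = 9 and b = 0 → (2.25, 0)
  4a + b = 9 and a = 0 → (0, 9)

Evaluating z = 5a + 2b at each vertex:
  (0, 0): z = 0
  (2.25, 0): z = 11.25
  (0, 9): z = 18

The maximum is at (0, 9) with z = 18.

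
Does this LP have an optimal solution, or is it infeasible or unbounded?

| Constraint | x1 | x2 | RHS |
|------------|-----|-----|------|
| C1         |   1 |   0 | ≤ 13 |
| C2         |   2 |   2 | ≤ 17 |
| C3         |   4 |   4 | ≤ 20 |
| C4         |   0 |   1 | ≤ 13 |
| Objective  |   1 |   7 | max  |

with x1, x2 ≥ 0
The point (0, 5) satisfies every constraint, so the LP is feasible; the constraints give x1 ≤ 13 and x2 ≤ 13, which with x1, x2 ≥ 0 keep the feasible region inside a bounded box. A feasible, bounded LP attains a finite optimum at a vertex.

Evaluating z = x1 + 7x2 at each vertex:
  (0, 0): z = 0
  (5, 0): z = 5
  (0, 5): z = 35

Feasible with finite optimum z* = 35 at (0, 5).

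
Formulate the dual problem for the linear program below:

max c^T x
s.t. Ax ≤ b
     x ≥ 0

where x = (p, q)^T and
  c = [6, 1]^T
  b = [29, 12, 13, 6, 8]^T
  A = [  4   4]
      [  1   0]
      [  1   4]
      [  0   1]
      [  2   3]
Minimize: z = 29y1 + 12y2 + 13y3 + 6y4 + 8y5

Subject to:
  C1: -4y1 - y2 - y3 - 2y5 ≤ -6
  C2: -4y1 - 4y3 - y4 - 3y5 ≤ -1
  y1, y2, y3, y4, y5 ≥ 0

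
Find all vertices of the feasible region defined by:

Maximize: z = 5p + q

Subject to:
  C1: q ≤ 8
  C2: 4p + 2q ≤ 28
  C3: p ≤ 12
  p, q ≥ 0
Each vertex is the intersection of two constraint boundaries that also satisfies all remaining constraints:
  p = 0 and q = 0 → (0, 0)
  4p + 2q = 28 and q = 0 → (7, 0)
  q = 8 and 4p + 2q = 28 → (3, 8)
  q = 8 and p = 0 → (0, 8)

Vertices: (0, 0), (7, 0), (3, 8), (0, 8)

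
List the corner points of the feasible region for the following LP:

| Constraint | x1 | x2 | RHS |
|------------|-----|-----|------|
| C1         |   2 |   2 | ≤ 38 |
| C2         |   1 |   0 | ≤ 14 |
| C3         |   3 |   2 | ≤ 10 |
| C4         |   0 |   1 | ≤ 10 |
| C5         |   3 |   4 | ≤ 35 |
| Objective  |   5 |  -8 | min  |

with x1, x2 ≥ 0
Each vertex is the intersection of two constraint boundaries that also satisfies all remaining constraints:
  x1 = 0 and x2 = 0 → (0, 0)
  3x1 + 2x2 = 10 and x2 = 0 → (3.333, 0)
  3x1 + 2x2 = 10 and x1 = 0 → (0, 5)

Vertices: (0, 0), (3.333, 0), (0, 5)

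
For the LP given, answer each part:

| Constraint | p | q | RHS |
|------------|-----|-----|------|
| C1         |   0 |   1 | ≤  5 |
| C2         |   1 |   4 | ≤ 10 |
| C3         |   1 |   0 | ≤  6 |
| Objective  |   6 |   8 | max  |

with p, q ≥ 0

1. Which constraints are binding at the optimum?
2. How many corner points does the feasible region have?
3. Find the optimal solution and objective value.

1. C2, C3
2. 4
3. p = 6, q = 1, z = 44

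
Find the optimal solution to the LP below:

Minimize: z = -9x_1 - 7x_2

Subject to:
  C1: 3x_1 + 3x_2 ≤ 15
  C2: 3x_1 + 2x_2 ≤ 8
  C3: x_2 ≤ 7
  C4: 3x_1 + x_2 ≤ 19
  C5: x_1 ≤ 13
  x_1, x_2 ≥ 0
Each vertex is the intersection of two constraint boundaries that also satisfies all remaining constraints:
  x_1 = 0 and x_2 = 0 → (0, 0)
  3x_1 + 2x_2 = 8 and x_2 = 0 → (2.667, 0)
  3x_1 + 2x_2 = 8 and x_1 = 0 → (0, 4)

Evaluating z = -9x_1 - 7x_2 at each vertex:
  (0, 0): z = 0
  (2.667, 0): z = -24
  (0, 4): z = -28

The minimum is at (0, 4) with z = -28.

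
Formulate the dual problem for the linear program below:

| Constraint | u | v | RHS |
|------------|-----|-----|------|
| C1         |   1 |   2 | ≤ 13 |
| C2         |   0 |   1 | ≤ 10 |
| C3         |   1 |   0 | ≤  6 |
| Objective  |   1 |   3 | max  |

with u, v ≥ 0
Minimize: z = 13y1 + 10y2 + 6y3

Subject to:
  C1: -y1 - y3 ≤ -1
  C2: -2y1 - y2 ≤ -3
  y1, y2, y3 ≥ 0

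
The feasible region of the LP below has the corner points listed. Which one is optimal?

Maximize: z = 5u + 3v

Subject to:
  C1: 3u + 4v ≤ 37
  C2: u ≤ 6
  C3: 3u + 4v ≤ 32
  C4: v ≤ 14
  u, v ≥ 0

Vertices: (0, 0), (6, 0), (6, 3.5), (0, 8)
(6, 3.5) with z = 40.5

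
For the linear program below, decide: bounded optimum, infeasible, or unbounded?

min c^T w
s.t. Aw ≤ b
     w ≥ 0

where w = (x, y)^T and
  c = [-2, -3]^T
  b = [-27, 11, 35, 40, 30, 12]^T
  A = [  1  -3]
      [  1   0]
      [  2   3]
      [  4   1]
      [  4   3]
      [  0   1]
The point (0, 10) satisfies every constraint, so the LP is feasible; the constraints give x ≤ 11 and y ≤ 12, which with x, y ≥ 0 keep the feasible region inside a bounded box. A feasible, bounded LP attains a finite optimum at a vertex.

Evaluating z = -2x - 3y at each vertex:
  (0, 9): z = -27
  (0.6, 9.2): z = -28.8
  (0, 10): z = -30

The LP has an optimal solution: (0, 10) with z = -30.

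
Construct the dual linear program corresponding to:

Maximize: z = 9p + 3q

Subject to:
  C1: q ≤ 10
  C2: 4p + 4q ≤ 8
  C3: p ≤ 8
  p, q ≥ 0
Minimize: z = 10y1 + 8y2 + 8y3

Subject to:
  C1: -4y2 - y3 ≤ -9
  C2: -y1 - 4y2 ≤ -3
  y1, y2, y3 ≥ 0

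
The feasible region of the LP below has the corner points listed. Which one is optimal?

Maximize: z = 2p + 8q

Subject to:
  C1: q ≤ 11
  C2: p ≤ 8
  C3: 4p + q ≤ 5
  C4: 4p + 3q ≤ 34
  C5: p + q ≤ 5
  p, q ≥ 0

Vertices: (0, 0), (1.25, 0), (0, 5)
Evaluating z = 2p + 8q at each vertex:
  (0, 0): z = 0
  (1.25, 0): z = 2.5
  (0, 5): z = 40

The largest value is z = 40, attained at (0, 5).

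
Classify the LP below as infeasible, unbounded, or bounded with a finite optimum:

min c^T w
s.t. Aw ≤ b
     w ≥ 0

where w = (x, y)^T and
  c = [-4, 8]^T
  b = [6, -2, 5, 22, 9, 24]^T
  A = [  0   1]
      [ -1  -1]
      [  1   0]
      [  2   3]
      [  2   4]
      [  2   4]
The point (4.5, 0) satisfies every constraint, so the LP is feasible; the constraints give x ≤ 5 and y ≤ 6, which with x, y ≥ 0 keep the feasible region inside a bounded box. A feasible, bounded LP attains a finite optimum at a vertex.

Bounded optimum: z* = -18 at (4.5, 0).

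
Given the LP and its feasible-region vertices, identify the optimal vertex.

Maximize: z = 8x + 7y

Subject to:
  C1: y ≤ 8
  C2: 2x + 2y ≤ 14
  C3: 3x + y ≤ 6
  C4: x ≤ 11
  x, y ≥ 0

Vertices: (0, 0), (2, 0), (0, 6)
Evaluating z = 8x + 7y at each vertex:
  (0, 0): z = 0
  (2, 0): z = 16
  (0, 6): z = 42

The largest value is z = 42, attained at (0, 6).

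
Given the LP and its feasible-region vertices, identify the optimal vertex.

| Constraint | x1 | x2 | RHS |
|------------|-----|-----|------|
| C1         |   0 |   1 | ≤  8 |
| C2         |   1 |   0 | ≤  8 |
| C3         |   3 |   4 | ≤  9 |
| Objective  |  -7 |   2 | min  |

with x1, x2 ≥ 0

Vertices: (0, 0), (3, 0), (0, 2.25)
(3, 0) with z = -21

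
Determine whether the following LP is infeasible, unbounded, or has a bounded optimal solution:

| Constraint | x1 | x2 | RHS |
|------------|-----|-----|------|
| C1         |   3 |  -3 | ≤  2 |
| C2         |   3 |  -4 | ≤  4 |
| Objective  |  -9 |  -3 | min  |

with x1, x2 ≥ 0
Feasible point: (0, 0) satisfies every constraint, so the LP is feasible.
Direction d = (0, 1): for each constraint row a, a·d ≤ 0 —
  (3)(0) + (-3)(1) = -3 ≤ 0
  (3)(0) + (-4)(1) = -4 ≤ 0
and d ≥ 0, so (0, 0) + t·d stays feasible for every t ≥ 0. Along this ray z = -9x1 - 3x2 changes by -3 per unit t, so z → −∞.

Unbounded: there is a feasible ray along which z → −∞.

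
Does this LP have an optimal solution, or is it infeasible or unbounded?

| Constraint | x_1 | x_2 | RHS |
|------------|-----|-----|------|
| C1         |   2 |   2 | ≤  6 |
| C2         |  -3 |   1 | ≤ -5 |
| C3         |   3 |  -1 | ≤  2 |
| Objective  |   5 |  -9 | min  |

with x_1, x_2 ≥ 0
C3 requires 3x_1 - x_2 ≤ 2, while C2 (-3x_1 + x_2 ≤ -5) is equivalent to 3x_1 - x_2 ≥ 5. Together they would need 5 ≤ 3x_1 - x_2 ≤ 2, which is impossible since 5 > 2. No point satisfies all constraints.

Infeasible: no point satisfies all constraints simultaneously.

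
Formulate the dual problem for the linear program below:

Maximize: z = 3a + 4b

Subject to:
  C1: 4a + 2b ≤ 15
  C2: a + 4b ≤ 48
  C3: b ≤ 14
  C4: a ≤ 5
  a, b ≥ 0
Minimize: z = 15y1 + 48y2 + 14y3 + 5y4

Subject to:
  C1: -4y1 - y2 - y4 ≤ -3
  C2: -2y1 - 4y2 - y3 ≤ -4
  y1, y2, y3, y4 ≥ 0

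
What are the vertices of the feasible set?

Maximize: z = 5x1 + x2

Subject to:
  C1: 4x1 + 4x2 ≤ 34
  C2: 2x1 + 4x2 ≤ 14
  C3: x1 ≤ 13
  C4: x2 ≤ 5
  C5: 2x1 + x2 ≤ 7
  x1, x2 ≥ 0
Each vertex is the intersection of two constraint boundaries that also satisfies all remaining constraints:
  x1 = 0 and x2 = 0 → (0, 0)
  2x1 + x2 = 7 and x2 = 0 → (3.5, 0)
  2x1 + 4x2 = 14 and 2x1 + x2 = 7 → (2.333, 2.333)
  2x1 + 4x2 = 14 and x1 = 0 → (0, 3.5)

Vertices: (0, 0), (3.5, 0), (2.333, 2.333), (0, 3.5)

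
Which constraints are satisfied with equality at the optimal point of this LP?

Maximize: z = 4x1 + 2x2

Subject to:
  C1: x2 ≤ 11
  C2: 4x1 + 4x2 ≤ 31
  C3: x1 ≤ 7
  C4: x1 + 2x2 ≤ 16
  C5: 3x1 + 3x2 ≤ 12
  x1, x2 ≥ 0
Optimal: x1 = 4, x2 = 0
Slack at optimum:
  C1: slack = 11
  C2: slack = 15
  C3: slack = 3
  C4: slack = 12
  C5: slack = 0 (binding)
  x1 ≥ 0: x1 = 4
  x2 ≥ 0: x2 = 0 (binding)
Binding constraints: C5, x2 ≥ 0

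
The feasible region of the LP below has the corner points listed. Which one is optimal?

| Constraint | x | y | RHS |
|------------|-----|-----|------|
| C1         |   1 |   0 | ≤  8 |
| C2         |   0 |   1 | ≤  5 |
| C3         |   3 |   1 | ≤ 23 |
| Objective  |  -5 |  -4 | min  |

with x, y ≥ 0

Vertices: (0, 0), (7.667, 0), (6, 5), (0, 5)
Evaluating z = -5x - 4y at each vertex:
  (0, 0): z = 0
  (7.667, 0): z = -38.33
  (6, 5): z = -50
  (0, 5): z = -20

The smallest value is z = -50, attained at (6, 5).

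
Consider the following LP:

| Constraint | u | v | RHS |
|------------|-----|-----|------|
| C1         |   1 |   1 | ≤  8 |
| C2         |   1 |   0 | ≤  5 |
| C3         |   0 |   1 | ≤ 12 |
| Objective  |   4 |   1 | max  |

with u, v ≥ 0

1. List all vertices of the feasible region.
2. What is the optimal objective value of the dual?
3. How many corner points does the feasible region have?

1. (0, 0), (5, 0), (5, 3), (0, 8)
2. 23 (by strong duality, equal to the primal optimum)
3. 4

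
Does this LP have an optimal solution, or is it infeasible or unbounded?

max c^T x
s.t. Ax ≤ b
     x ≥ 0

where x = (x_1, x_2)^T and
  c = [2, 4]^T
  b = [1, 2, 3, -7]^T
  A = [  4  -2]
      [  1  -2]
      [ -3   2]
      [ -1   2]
One constraint requires x_1 - 2x_2 ≤ 2, while the constraint -x_1 + 2x_2 ≤ -7 is equivalent to x_1 - 2x_2 ≥ 7. Together they would need 7 ≤ x_1 - 2x_2 ≤ 2, which is impossible since 7 > 2. No point satisfies all constraints.

Infeasible — the constraint set is empty.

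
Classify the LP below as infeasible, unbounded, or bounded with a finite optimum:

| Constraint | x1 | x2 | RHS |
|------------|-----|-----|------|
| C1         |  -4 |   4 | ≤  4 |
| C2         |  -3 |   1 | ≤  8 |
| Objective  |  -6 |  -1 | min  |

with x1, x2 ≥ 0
Feasible point: (0, 0) satisfies every constraint, so the LP is feasible.
Direction d = (1, 0): for each constraint row a, a·d ≤ 0 —
  (-4)(1) + (4)(0) = -4 ≤ 0
  (-3)(1) + (1)(0) = -3 ≤ 0
and d ≥ 0, so (0, 0) + t·d stays feasible for every t ≥ 0. Along this ray z = -6x1 - x2 changes by -6 per unit t, so z → −∞.

Unbounded — the objective can decrease without bound over the feasible region.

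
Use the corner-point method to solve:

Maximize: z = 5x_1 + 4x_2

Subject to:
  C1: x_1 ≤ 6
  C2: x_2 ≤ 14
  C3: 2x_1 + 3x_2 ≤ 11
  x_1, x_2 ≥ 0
x_1 = 5.5, x_2 = 0, z = 27.5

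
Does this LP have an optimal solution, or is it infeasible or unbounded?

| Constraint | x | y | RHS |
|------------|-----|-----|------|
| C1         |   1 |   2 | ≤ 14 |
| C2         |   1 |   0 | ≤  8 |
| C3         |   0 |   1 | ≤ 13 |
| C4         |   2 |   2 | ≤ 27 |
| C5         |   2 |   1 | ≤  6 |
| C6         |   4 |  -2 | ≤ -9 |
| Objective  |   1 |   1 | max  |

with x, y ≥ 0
The point (0, 6) satisfies every constraint, so the LP is feasible; the constraints give x ≤ 8 and y ≤ 13, which with x, y ≥ 0 keep the feasible region inside a bounded box. A feasible, bounded LP attains a finite optimum at a vertex.

Bounded optimum: z* = 6 at (0, 6).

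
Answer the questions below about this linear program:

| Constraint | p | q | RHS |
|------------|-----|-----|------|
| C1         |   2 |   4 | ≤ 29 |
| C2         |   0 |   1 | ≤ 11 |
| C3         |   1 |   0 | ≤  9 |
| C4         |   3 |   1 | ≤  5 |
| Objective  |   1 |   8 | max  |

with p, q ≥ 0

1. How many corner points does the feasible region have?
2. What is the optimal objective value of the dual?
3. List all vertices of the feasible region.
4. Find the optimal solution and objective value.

1. 3
2. 40 (by strong duality, equal to the primal optimum)
3. (0, 0), (1.667, 0), (0, 5)
4. p = 0, q = 5, z = 40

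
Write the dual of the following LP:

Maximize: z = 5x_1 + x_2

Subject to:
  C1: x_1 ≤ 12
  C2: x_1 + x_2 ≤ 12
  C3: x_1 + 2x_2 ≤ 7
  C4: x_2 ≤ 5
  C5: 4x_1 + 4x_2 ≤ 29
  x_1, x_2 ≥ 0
Minimize: z = 12y1 + 12y2 + 7y3 + 5y4 + 29y5

Subject to:
  C1: -y1 - y2 - y3 - 4y5 ≤ -5
  C2: -y2 - 2y3 - y4 - 4y5 ≤ -1
  y1, y2, y3, y4, y5 ≥ 0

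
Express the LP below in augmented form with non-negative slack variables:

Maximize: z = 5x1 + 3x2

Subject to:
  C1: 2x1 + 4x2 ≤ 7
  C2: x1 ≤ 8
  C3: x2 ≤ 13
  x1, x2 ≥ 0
max z = 5x1 + 3x2

s.t.
  2x1 + 4x2 + s1 = 7
  x1 + s2 = 8
  x2 + s3 = 13
  x1, x2, s1, s2, s3 ≥ 0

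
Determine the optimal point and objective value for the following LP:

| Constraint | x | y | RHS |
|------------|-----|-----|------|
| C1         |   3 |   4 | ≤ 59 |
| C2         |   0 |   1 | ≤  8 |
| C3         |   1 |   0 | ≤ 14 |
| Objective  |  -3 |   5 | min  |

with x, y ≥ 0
Each vertex is the intersection of two constraint boundaries that also satisfies all remaining constraints:
  x = 0 and y = 0 → (0, 0)
  x = 14 and y = 0 → (14, 0)
  3x + 4y = 59 and x = 14 → (14, 4.25)
  3x + 4y = 59 and y = 8 → (9, 8)
  y = 8 and x = 0 → (0, 8)

Evaluating z = -3x + 5y at each vertex:
  (0, 0): z = 0
  (14, 0): z = -42
  (14, 4.25): z = -20.75
  (9, 8): z = 13
  (0, 8): z = 40

The minimum is at (14, 0) with z = -42.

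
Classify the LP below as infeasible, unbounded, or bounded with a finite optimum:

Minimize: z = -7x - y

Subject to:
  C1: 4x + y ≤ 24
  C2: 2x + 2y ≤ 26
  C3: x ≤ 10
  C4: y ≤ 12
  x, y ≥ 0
The point (6, 0) satisfies every constraint, so the LP is feasible; the constraints give x ≤ 10 and y ≤ 12, which with x, y ≥ 0 keep the feasible region inside a bounded box. A feasible, bounded LP attains a finite optimum at a vertex.

Bounded optimum: z* = -42 at (6, 0).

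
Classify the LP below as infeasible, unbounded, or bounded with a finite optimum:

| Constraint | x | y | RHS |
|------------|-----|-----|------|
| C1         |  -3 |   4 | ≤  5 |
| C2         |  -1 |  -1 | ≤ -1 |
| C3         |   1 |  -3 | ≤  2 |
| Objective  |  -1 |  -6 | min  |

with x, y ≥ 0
Feasible point: (0, 1) satisfies every constraint, so the LP is feasible.
Direction d = (4, 3): for each constraint row a, a·d ≤ 0 —
  (-3)(4) + (4)(3) = 0 ≤ 0
  (-1)(4) + (-1)(3) = -7 ≤ 0
  (1)(4) + (-3)(3) = -5 ≤ 0
and d ≥ 0, so (0, 1) + t·d stays feasible for every t ≥ 0. Along this ray z = -x - 6y changes by -22 per unit t, so z → −∞.

Unbounded: there is a feasible ray along which z → −∞.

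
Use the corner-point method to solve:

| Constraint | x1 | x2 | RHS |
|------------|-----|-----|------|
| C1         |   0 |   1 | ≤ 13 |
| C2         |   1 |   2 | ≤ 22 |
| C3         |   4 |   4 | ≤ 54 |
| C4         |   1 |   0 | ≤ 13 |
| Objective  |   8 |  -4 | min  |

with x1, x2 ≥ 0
x1 = 0, x2 = 11, z = -44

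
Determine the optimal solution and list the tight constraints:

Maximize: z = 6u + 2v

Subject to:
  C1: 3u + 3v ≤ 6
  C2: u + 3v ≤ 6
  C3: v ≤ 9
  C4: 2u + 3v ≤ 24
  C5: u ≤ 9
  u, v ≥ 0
Optimal: u = 2, v = 0
Binding: C1, v ≥ 0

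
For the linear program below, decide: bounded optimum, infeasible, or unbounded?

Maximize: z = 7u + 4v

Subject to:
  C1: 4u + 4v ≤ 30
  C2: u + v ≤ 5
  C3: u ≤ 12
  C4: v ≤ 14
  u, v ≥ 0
The point (5, 0) satisfies every constraint, so the LP is feasible; the constraints give u ≤ 12 and v ≤ 14, which with u, v ≥ 0 keep the feasible region inside a bounded box. A feasible, bounded LP attains a finite optimum at a vertex.

Evaluating z = 7u + 4v at each vertex:
  (0, 0): z = 0
  (5, 0): z = 35
  (0, 5): z = 20

Bounded optimum: z* = 35 at (5, 0).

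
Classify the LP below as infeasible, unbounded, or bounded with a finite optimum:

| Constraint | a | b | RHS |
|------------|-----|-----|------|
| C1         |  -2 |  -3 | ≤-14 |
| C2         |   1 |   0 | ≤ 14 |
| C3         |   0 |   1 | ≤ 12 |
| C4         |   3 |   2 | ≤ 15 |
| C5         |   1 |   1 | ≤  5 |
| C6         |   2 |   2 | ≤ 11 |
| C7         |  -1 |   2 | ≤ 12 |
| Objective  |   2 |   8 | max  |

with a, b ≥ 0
The point (0, 5) satisfies every constraint, so the LP is feasible; the constraints give a ≤ 14 and b ≤ 12, which with a, b ≥ 0 keep the feasible region inside a bounded box. A feasible, bounded LP attains a finite optimum at a vertex.

The LP has an optimal solution: (0, 5) with z = 40.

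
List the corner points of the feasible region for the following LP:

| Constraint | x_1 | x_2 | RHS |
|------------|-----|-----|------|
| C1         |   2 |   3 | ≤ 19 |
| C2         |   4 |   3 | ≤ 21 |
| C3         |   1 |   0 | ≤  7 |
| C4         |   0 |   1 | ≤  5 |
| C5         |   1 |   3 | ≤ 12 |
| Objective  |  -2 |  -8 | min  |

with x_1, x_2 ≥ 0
Each vertex is the intersection of two constraint boundaries that also satisfies all remaining constraints:
  x_1 = 0 and x_2 = 0 → (0, 0)
  4x_1 + 3x_2 = 21 and x_2 = 0 → (5.25, 0)
  4x_1 + 3x_2 = 21 and x_1 + 3x_2 = 12 → (3, 3)
  x_1 + 3x_2 = 12 and x_1 = 0 → (0, 4)

Vertices: (0, 0), (5.25, 0), (3, 3), (0, 4)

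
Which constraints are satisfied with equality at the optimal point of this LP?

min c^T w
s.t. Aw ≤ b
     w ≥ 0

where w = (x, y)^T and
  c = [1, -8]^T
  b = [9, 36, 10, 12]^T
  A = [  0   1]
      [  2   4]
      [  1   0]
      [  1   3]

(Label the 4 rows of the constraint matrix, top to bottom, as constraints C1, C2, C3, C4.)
Optimal: x = 0, y = 4
Slack at optimum:
  C1: slack = 5
  C2: slack = 20
  C3: slack = 10
  C4: slack = 0 (binding)
  x ≥ 0: x = 0 (binding)
  y ≥ 0: y = 4
Binding constraints: C4, x ≥ 0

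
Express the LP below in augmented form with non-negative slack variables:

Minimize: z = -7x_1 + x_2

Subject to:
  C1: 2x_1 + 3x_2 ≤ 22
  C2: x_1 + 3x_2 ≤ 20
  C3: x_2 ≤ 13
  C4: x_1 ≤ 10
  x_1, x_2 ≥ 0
min z = -7x_1 + x_2

s.t.
  2x_1 + 3x_2 + s1 = 22
  x_1 + 3x_2 + s2 = 20
  x_2 + s3 = 13
  x_1 + s4 = 10
  x_1, x_2, s1, s2, s3, s4 ≥ 0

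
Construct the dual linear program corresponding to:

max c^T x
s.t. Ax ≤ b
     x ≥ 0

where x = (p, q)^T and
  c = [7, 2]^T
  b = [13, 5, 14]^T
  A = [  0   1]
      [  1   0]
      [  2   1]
Minimize: z = 13y1 + 5y2 + 14y3

Subject to:
  C1: -y2 - 2y3 ≤ -7
  C2: -y1 - y3 ≤ -2
  y1, y2, y3 ≥ 0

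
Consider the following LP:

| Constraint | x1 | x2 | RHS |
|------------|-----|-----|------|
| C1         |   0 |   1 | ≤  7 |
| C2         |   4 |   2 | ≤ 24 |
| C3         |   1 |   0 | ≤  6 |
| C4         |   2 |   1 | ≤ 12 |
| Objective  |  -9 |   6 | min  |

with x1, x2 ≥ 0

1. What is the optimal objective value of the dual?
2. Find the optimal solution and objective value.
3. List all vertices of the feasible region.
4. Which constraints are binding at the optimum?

1. -54 (by strong duality, equal to the primal optimum)
2. x1 = 6, x2 = 0, z = -54
3. (0, 0), (6, 0), (2.5, 7), (0, 7)
4. C2, C3, C4, x2 ≥ 0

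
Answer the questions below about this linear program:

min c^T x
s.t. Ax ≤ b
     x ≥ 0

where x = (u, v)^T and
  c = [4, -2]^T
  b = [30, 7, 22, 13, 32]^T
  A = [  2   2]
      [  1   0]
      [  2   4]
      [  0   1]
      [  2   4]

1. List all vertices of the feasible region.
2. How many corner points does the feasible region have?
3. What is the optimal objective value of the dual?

1. (0, 0), (7, 0), (7, 2), (0, 5.5)
2. 4
3. -11 (by strong duality, equal to the primal optimum)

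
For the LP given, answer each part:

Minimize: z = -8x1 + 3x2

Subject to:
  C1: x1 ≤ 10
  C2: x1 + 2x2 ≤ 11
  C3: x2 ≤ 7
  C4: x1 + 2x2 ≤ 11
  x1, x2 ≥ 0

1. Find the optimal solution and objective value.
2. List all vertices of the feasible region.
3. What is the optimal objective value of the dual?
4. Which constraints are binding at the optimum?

1. x1 = 10, x2 = 0, z = -80
2. (0, 0), (10, 0), (10, 0.5), (0, 5.5)
3. -80 (by strong duality, equal to the primal optimum)
4. C1, x2 ≥ 0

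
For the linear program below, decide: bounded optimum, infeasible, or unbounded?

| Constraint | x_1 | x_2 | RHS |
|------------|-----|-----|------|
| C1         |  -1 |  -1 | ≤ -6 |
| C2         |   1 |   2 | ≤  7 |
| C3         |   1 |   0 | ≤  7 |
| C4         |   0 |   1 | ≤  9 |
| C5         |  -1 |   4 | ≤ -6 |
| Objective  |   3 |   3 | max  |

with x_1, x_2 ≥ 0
The point (7, 0) satisfies every constraint, so the LP is feasible; the constraints give x_1 ≤ 7 and x_2 ≤ 9, which with x_1, x_2 ≥ 0 keep the feasible region inside a bounded box. A feasible, bounded LP attains a finite optimum at a vertex.

The LP has an optimal solution: (7, 0) with z = 21.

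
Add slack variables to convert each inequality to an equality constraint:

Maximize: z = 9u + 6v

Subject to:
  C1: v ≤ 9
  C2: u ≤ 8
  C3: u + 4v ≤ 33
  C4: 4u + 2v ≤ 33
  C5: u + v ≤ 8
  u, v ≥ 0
max z = 9u + 6v

s.t.
  v + s1 = 9
  u + s2 = 8
  u + 4v + s3 = 33
  4u + 2v + s4 = 33
  u + v + s5 = 8
  u, v, s1, s2, s3, s4, s5 ≥ 0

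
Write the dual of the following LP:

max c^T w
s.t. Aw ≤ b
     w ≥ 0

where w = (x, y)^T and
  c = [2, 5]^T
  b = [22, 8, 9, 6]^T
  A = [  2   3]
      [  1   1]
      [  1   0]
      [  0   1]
Minimize: z = 22y1 + 8y2 + 9y3 + 6y4

Subject to:
  C1: -2y1 - y2 - y3 ≤ -2
  C2: -3y1 - y2 - y4 ≤ -5
  y1, y2, y3, y4 ≥ 0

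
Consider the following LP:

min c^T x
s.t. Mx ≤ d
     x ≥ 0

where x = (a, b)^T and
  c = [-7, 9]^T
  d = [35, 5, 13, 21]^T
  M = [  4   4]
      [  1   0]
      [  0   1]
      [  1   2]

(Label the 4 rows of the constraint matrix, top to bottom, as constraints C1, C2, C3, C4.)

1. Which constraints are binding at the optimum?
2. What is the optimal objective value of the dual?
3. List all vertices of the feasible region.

1. C2, b ≥ 0
2. -35 (by strong duality, equal to the primal optimum)
3. (0, 0), (5, 0), (5, 3.75), (0, 8.75)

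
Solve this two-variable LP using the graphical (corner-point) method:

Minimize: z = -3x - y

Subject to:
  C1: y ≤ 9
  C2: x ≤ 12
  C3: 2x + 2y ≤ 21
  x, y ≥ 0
Each vertex is the intersection of two constraint boundaries that also satisfies all remaining constraints:
  x = 0 and y = 0 → (0, 0)
  2x + 2y = 21 and y = 0 → (10.5, 0)
  y = 9 and 2x + 2y = 21 → (1.5, 9)
  y = 9 and x = 0 → (0, 9)

Evaluating z = -3x - y at each vertex:
  (0, 0): z = 0
  (10.5, 0): z = -31.5
  (1.5, 9): z = -13.5
  (0, 9): z = -9

The minimum is at (10.5, 0) with z = -31.5.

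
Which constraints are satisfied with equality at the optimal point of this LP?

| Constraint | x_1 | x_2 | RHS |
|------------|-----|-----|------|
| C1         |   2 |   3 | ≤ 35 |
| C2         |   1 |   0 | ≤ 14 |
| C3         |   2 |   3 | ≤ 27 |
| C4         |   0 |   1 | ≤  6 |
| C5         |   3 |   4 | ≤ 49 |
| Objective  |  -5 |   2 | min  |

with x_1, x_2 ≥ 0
Optimal: x_1 = 13.5, x_2 = 0
Slack at optimum:
  C1: slack = 8
  C2: slack = 0.5
  C3: slack = 0 (binding)
  C4: slack = 6
  C5: slack = 8.5
  x_1 ≥ 0: x_1 = 13.5
  x_2 ≥ 0: x_2 = 0 (binding)
Binding constraints: C3, x_2 ≥ 0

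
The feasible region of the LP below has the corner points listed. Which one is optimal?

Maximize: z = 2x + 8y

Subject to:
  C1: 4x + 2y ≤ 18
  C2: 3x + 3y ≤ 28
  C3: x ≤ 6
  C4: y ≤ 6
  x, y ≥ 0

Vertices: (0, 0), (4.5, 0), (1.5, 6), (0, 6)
(1.5, 6) with z = 51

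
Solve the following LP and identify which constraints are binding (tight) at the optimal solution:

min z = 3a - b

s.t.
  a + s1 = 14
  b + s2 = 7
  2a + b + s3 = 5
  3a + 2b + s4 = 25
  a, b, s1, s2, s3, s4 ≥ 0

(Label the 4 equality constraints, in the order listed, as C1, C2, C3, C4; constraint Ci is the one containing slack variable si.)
Optimal: a = 0, b = 5
Slack at optimum:
  C1: slack = 14
  C2: slack = 2
  C3: slack = 0 (binding)
  C4: slack = 15
  a ≥ 0: a = 0 (binding)
  b ≥ 0: b = 5
Binding constraints: C3, a ≥ 0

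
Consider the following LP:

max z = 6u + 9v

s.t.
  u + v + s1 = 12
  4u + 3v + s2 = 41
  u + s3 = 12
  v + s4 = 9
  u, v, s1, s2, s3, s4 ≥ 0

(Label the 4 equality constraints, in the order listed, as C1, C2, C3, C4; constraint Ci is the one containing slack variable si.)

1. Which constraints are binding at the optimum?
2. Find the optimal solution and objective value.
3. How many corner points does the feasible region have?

1. C1, C4
2. u = 3, v = 9, z = 99
3. 5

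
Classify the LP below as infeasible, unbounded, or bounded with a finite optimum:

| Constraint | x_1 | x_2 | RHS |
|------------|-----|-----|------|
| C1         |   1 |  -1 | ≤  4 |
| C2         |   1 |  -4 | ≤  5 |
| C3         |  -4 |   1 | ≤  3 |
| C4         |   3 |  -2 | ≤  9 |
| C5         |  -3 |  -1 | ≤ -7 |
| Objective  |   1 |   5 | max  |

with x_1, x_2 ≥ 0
Feasible point: (2, 1) satisfies every constraint, so the LP is feasible.
Direction d = (1, 4): for each constraint row a, a·d ≤ 0 —
  (1)(1) + (-1)(4) = -3 ≤ 0
  (1)(1) + (-4)(4) = -15 ≤ 0
  (-4)(1) + (1)(4) = 0 ≤ 0
  (3)(1) + (-2)(4) = -5 ≤ 0
  (-3)(1) + (-1)(4) = -7 ≤ 0
and d ≥ 0, so (2, 1) + t·d stays feasible for every t ≥ 0. Along this ray z = x_1 + 5x_2 changes by 21 per unit t, so z → +∞.

Unbounded: there is a feasible ray along which z → +∞.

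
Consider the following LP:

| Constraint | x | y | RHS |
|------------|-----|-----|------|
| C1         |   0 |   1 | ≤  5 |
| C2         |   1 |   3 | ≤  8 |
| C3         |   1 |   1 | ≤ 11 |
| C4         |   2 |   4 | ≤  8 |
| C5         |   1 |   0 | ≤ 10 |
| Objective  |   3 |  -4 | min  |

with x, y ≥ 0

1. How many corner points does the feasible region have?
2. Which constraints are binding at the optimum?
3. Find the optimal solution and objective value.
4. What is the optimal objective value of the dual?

1. 3
2. C4, x ≥ 0
3. x = 0, y = 2, z = -8
4. -8 (by strong duality, equal to the primal optimum)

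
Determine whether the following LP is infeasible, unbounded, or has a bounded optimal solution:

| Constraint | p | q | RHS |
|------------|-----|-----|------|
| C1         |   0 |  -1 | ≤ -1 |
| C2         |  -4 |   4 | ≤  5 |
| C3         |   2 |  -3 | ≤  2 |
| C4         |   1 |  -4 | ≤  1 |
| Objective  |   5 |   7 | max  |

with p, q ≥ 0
Feasible point: (0, 1) satisfies every constraint, so the LP is feasible.
Direction d = (1, 1): for each constraint row a, a·d ≤ 0 —
  (0)(1) + (-1)(1) = -1 ≤ 0
  (-4)(1) + (4)(1) = 0 ≤ 0
  (2)(1) + (-3)(1) = -1 ≤ 0
  (1)(1) + (-4)(1) = -3 ≤ 0
and d ≥ 0, so (0, 1) + t·d stays feasible for every t ≥ 0. Along this ray z = 5p + 7q changes by 12 per unit t, so z → +∞.

The LP is unbounded; z can be made arbitrarily large.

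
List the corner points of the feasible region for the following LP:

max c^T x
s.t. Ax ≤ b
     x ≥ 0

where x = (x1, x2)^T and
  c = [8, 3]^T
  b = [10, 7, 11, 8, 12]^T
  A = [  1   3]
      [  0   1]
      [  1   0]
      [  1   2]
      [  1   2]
Each vertex is the intersection of two constraint boundaries that also satisfies all remaining constraints:
  x1 = 0 and x2 = 0 → (0, 0)
  x1 + 2x2 = 8 and x2 = 0 → (8, 0)
  x1 + 3x2 = 10 and x1 + 2x2 = 8 → (4, 2)
  x1 + 3x2 = 10 and x1 = 0 → (0, 3.333)

Vertices: (0, 0), (8, 0), (4, 2), (0, 3.333)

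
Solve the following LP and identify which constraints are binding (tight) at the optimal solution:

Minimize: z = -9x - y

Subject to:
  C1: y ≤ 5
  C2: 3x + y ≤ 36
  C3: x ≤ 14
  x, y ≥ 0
Optimal: x = 12, y = 0
Binding: C2, y ≥ 0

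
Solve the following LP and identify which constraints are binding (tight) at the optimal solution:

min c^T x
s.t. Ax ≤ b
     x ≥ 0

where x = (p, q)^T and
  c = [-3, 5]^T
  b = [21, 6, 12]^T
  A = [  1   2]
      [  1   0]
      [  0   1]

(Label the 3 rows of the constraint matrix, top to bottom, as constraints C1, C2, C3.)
Optimal: p = 6, q = 0
Binding: C2, q ≥ 0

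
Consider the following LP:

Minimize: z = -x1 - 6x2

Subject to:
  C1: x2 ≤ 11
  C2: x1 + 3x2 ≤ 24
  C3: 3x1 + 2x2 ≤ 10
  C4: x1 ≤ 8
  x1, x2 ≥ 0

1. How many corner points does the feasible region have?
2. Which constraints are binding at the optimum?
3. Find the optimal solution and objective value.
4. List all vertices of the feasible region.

1. 3
2. C3, x1 ≥ 0
3. x1 = 0, x2 = 5, z = -30
4. (0, 0), (3.333, 0), (0, 5)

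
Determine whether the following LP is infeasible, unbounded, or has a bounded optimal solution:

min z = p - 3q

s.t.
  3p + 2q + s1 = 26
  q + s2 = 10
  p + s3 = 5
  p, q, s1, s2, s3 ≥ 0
The point (0, 10) satisfies every constraint, so the LP is feasible; the constraints give p ≤ 5 and q ≤ 10, which with p, q ≥ 0 keep the feasible region inside a bounded box. A feasible, bounded LP attains a finite optimum at a vertex.

Bounded optimum: z* = -30 at (0, 10).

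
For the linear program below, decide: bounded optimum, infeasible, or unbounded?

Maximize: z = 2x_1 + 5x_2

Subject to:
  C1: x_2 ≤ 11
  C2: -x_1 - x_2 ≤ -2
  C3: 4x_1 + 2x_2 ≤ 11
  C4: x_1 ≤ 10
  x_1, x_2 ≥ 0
The point (0, 5.5) satisfies every constraint, so the LP is feasible; the constraints give x_1 ≤ 10 and x_2 ≤ 11, which with x_1, x_2 ≥ 0 keep the feasible region inside a bounded box. A feasible, bounded LP attains a finite optimum at a vertex.

Evaluating z = 2x_1 + 5x_2 at each vertex:
  (2, 0): z = 4
  (2.75, 0): z = 5.5
  (0, 5.5): z = 27.5
  (0, 2): z = 10

Bounded optimum: z* = 27.5 at (0, 5.5).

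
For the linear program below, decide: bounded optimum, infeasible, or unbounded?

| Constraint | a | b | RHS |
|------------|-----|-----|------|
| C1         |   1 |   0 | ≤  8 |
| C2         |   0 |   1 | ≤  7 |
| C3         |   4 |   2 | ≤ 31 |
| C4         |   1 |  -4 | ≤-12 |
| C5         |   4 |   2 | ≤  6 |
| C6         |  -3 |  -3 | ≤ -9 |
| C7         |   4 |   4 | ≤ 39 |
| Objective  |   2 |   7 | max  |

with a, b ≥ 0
The point (0, 3) satisfies every constraint, so the LP is feasible; the constraints give a ≤ 8 and b ≤ 7, which with a, b ≥ 0 keep the feasible region inside a bounded box. A feasible, bounded LP attains a finite optimum at a vertex.

The LP has an optimal solution: (0, 3) with z = 21.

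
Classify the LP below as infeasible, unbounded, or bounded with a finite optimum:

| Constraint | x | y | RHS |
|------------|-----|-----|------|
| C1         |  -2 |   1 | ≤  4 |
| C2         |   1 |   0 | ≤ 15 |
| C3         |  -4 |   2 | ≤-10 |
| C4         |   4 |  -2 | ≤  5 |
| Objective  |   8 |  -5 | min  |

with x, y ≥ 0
C4 requires 4x - 2y ≤ 5, while C3 (-4x + 2y ≤ -10) is equivalent to 4x - 2y ≥ 10. Together they would need 10 ≤ 4x - 2y ≤ 5, which is impossible since 10 > 5. No point satisfies all constraints.

Infeasible: no point satisfies all constraints simultaneously.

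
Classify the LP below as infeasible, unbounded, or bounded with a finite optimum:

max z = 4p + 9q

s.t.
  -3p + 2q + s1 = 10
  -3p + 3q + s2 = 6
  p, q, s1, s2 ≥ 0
Feasible point: (0, 0) satisfies every constraint, so the LP is feasible.
Direction d = (1, 0): for each constraint row a, a·d ≤ 0 —
  (-3)(1) + (2)(0) = -3 ≤ 0
  (-3)(1) + (3)(0) = -3 ≤ 0
and d ≥ 0, so (0, 0) + t·d stays feasible for every t ≥ 0. Along this ray z = 4p + 9q changes by 4 per unit t, so z → +∞.

The LP is unbounded; z can be made arbitrarily large.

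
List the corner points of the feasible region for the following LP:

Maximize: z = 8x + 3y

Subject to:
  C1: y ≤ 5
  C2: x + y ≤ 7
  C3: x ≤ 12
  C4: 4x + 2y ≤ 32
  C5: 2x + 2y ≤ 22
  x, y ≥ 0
Each vertex is the intersection of two constraint boundaries that also satisfies all remaining constraints:
  x = 0 and y = 0 → (0, 0)
  x + y = 7 and y = 0 → (7, 0)
  y = 5 and x + y = 7 → (2, 5)
  y = 5 and x = 0 → (0, 5)

Vertices: (0, 0), (7, 0), (2, 5), (0, 5)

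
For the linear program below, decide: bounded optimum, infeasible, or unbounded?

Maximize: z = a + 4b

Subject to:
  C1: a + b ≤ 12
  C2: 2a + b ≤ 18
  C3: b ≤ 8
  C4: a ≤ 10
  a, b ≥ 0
The point (4, 8) satisfies every constraint, so the LP is feasible; the constraints give a ≤ 10 and b ≤ 8, which with a, b ≥ 0 keep the feasible region inside a bounded box. A feasible, bounded LP attains a finite optimum at a vertex.

The LP has an optimal solution: (4, 8) with z = 36.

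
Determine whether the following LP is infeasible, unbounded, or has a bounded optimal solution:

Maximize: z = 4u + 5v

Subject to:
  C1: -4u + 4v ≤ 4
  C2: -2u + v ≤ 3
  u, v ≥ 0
Feasible point: (0, 0) satisfies every constraint, so the LP is feasible.
Direction d = (1, 0): for each constraint row a, a·d ≤ 0 —
  (-4)(1) + (4)(0) = -4 ≤ 0
  (-2)(1) + (1)(0) = -2 ≤ 0
and d ≥ 0, so (0, 0) + t·d stays feasible for every t ≥ 0. Along this ray z = 4u + 5v changes by 4 per unit t, so z → +∞.

The LP is unbounded; z can be made arbitrarily large.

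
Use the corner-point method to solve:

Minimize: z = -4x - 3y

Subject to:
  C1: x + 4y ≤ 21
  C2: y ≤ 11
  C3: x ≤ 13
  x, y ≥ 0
x = 13, y = 2, z = -58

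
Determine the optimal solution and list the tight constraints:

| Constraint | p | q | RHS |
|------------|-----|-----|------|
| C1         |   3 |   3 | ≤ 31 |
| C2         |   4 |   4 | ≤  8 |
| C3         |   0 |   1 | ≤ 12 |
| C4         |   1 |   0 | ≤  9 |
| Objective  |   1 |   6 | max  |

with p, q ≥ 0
Optimal: p = 0, q = 2
Binding: C2, p ≥ 0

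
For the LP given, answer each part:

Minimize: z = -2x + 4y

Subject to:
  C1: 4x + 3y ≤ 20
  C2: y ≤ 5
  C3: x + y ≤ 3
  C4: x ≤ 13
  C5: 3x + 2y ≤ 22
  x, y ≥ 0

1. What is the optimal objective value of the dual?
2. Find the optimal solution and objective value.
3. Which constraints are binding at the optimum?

1. -6 (by strong duality, equal to the primal optimum)
2. x = 3, y = 0, z = -6
3. C3, y ≥ 0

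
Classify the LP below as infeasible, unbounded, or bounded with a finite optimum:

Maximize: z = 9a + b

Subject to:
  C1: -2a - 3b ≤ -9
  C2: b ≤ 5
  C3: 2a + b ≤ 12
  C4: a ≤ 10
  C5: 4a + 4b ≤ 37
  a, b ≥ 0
The point (6, 0) satisfies every constraint, so the LP is feasible; the constraints give a ≤ 10 and b ≤ 5, which with a, b ≥ 0 keep the feasible region inside a bounded box. A feasible, bounded LP attains a finite optimum at a vertex.

Evaluating z = 9a + b at each vertex:
  (4.5, 0): z = 40.5
  (6, 0): z = 54
  (3.5, 5): z = 36.5
  (0, 5): z = 5
  (0, 3): z = 3

Feasible with finite optimum z* = 54 at (6, 0).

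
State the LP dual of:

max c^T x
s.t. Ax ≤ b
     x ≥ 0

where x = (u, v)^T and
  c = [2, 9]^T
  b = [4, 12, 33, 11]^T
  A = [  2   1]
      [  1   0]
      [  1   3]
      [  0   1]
Minimize: z = 4y1 + 12y2 + 33y3 + 11y4

Subject to:
  C1: -2y1 - y2 - y3 ≤ -2
  C2: -y1 - 3y3 - y4 ≤ -9
  y1, y2, y3, y4 ≥ 0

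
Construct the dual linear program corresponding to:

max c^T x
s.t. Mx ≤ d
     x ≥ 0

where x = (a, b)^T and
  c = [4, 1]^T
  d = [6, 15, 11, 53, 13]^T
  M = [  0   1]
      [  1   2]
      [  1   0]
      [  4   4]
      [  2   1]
Minimize: z = 6y1 + 15y2 + 11y3 + 53y4 + 13y5

Subject to:
  C1: -y2 - y3 - 4y4 - 2y5 ≤ -4
  C2: -y1 - 2y2 - 4y4 - y5 ≤ -1
  y1, y2, y3, y4, y5 ≥ 0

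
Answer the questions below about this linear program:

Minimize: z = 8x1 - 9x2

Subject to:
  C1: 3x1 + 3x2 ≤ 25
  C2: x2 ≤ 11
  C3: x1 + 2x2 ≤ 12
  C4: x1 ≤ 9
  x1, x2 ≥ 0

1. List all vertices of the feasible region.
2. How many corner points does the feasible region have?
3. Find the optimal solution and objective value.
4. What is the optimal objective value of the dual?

1. (0, 0), (8.333, 0), (4.667, 3.667), (0, 6)
2. 4
3. x1 = 0, x2 = 6, z = -54
4. -54 (by strong duality, equal to the primal optimum)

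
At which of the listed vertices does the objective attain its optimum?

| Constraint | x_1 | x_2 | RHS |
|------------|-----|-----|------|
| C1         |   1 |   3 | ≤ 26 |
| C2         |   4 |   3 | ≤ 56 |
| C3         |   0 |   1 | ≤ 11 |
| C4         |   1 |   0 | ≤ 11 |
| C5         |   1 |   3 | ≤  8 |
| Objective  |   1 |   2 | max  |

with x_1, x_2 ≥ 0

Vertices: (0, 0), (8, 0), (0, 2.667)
Evaluating z = x_1 + 2x_2 at each vertex:
  (0, 0): z = 0
  (8, 0): z = 8
  (0, 2.667): z = 5.333

The largest value is z = 8, attained at (8, 0).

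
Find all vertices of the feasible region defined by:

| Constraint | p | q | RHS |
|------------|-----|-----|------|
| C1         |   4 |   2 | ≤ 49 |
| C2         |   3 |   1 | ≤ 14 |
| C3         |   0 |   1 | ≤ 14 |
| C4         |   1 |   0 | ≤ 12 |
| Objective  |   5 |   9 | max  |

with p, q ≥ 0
Each vertex is the intersection of two constraint boundaries that also satisfies all remaining constraints:
  p = 0 and q = 0 → (0, 0)
  3p + q = 14 and q = 0 → (4.667, 0)
  3p + q = 14 and q = 14 → (0, 14)

Vertices: (0, 0), (4.667, 0), (0, 14)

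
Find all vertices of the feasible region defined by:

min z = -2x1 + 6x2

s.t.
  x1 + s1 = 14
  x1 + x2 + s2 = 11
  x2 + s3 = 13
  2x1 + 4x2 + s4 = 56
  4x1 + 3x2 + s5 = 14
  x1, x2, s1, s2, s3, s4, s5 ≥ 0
Each vertex is the intersection of two constraint boundaries that also satisfies all remaining constraints:
  x1 = 0 and x2 = 0 → (0, 0)
  4x1 + 3x2 = 14 and x2 = 0 → (3.5, 0)
  4x1 + 3x2 = 14 and x1 = 0 → (0, 4.667)

Vertices: (0, 0), (3.5, 0), (0, 4.667)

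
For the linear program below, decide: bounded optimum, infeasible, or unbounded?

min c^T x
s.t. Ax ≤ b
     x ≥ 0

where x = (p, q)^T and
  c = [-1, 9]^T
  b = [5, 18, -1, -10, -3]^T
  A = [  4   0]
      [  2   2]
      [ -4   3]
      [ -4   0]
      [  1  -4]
One constraint requires 4p ≤ 5, while the constraint -4p ≤ -10 is equivalent to 4p ≥ 10. Together they would need 10 ≤ 4p ≤ 5, which is impossible since 10 > 5. No point satisfies all constraints.

Infeasible: no point satisfies all constraints simultaneously.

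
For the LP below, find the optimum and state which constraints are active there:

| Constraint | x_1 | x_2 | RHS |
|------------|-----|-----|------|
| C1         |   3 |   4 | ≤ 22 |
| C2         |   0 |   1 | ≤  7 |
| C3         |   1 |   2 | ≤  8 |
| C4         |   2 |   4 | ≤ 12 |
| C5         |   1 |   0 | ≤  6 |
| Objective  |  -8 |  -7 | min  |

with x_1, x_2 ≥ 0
Optimal: x_1 = 6, x_2 = 0
Slack at optimum:
  C1: slack = 4
  C2: slack = 7
  C3: slack = 2
  C4: slack = 0 (binding)
  C5: slack = 0 (binding)
  x_1 ≥ 0: x_1 = 6
  x_2 ≥ 0: x_2 = 0 (binding)
Binding constraints: C4, C5, x_2 ≥ 0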